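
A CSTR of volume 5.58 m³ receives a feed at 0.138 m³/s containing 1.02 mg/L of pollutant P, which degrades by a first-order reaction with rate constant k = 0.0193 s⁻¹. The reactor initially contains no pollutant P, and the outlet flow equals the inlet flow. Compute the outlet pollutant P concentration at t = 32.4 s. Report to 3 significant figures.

0.435 mg/L

Accumulation = in − out − consumed: V dC/dt = Q C_in − Q C − k V C.
This is linear with rate a = Q/V + k = 0.044031 s⁻¹.
C_ss = Q C_in/(Q + kV) = 0.57291 mg/L; C(t) = C_ss + (C₀ − C_ss) e^(−a t).
C(32.4) = 0.57291 + (-0.57291)·e^(−0.044031·32.4) = 0.57291 + (-0.57291)·0.24012 = 0.43534 mg/L.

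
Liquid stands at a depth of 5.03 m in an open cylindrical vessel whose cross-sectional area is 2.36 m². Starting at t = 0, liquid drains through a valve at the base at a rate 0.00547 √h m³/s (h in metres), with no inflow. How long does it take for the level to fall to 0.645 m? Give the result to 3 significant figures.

With no inflow, A dh/dt = −0.00547 √h.
∫ h^(−1/2) dh = −(0.00547/A) ∫ dt, giving 2√h = 2√h₀ − (0.00547/A) t.
t = 2A(√h₀ − √h)/0.00547 = 2·2.36·(√5.03 − √0.645)/0.00547
  = 4.7200 × (2.2428 − 0.80312) / 0.00547 = 1242.3 s.

1240 s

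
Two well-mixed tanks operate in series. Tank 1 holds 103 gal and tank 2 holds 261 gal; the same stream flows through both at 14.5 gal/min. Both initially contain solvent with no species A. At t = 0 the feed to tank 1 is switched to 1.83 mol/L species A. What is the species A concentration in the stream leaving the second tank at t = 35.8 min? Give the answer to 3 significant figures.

Each tank obeys Vᵢ dCᵢ/dt = Q(Cᵢ₋₁ − Cᵢ), so τᵢ = Vᵢ/Q.
τ₁ = 103/14.5 = 7.1034 min; τ₂ = 261/14.5 = 18.000 min.
Tank 1: C₁ = C_in(1 − e^(−t/τ₁)). Tank 2 (τ₁ ≠ τ₂): C₂ = C_in[1 − (τ₁ e^(−t/τ₁) − τ₂ e^(−t/τ₂))/(τ₁ − τ₂)].
At t = 35.8: e^(−t/τ₁) = 0.0064750, e^(−t/τ₂) = 0.13685.
C₂ = 1.83·[1 − (7.1034·0.0064750 − 18.000·0.13685)/(-10.897)] = 1.83·0.77816 = 1.4240 mol/L.

1.42 mol/L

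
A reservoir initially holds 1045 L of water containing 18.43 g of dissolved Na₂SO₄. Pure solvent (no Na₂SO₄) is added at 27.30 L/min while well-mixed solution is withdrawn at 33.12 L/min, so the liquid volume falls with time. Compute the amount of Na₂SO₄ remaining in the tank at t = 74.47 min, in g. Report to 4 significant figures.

Let m(t) be the amount of Na₂SO₄. Volume: V(t) = V₀ + (Q_in − Q_out) t = 1045 − 5.82000 t; V(74.47) = 611.585 L.
Solute balance: dm/dt = 0 − Q_out C = −Q_out m/V(t).
dm/m = −Q_out dt/(V₀ − 5.82000 t); integrating gives ln(m/m₀) = −(Q_out/(Q_in−Q_out)) ln(V/V₀).
m = m₀ (V₀/V)^(Q_out/(Q_in−Q_out)) = 18.43 × (1045/611.585)^(-5.69072) = 0.874024 g.

0.8740 g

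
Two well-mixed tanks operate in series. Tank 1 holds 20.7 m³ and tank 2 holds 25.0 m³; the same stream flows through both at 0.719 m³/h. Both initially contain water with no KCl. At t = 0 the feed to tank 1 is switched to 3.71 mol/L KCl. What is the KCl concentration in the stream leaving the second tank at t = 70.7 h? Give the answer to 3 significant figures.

Time constants: τᵢ = Vᵢ/Q for each well-mixed tank.
τ₁ = 20.7/0.719 = 28.790 h; τ₂ = 25.0/0.719 = 34.771 h.
Tank 1: C₁ = C_in(1 − e^(−t/τ₁)). Tank 2 (τ₁ ≠ τ₂): C₂ = C_in[1 − (τ₁ e^(−t/τ₁) − τ₂ e^(−t/τ₂))/(τ₁ − τ₂)].
At t = 70.7: e^(−t/τ₁) = 0.085802, e^(−t/τ₂) = 0.13090.
C₂ = 3.71·[1 − (28.790·0.085802 − 34.771·0.13090)/(-5.9805)] = 3.71·0.65201 = 2.4189 mol/L.

2.42 mol/L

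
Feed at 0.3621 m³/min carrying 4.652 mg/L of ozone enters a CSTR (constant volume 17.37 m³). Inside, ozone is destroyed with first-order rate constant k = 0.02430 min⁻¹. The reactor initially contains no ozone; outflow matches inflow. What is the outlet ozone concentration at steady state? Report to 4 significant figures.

2.148 mg/L

Species balance: V dC/dt = Q C_in − Q C − k V C.
Steady state (dC/dt = 0): C_ss = Q C_in/(Q + kV) = C_in/(1 + kV/Q).
C_ss = 0.3621·4.652/(0.3621 + 0.02430·17.37) = 1.68449/0.784191 = 2.14806 mg/L.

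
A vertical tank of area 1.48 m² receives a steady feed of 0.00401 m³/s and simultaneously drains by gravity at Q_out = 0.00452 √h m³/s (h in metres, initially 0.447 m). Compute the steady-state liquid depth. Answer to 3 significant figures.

0.787 m

A dh/dt = Q_in − 0.00452 √h. Steady state requires inflow = outflow:
Q_in = 0.00452 √h_ss ⇒ √h_ss = 0.00401/0.00452 = 0.88717.
h_ss = 0.88717² = 0.78707 m. (Since h₀ = 0.447 m < h_ss, the level will rise toward this value.)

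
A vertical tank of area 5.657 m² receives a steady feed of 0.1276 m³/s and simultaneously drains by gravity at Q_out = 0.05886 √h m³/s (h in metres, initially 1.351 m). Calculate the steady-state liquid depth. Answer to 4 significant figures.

Mass balance (ρ constant): A dh/dt = Q_in − 0.05886 √h. At steady state dh/dt = 0:
Q_in = 0.05886 √h_ss ⇒ √h_ss = 0.1276/0.05886 = 2.16786.
h_ss = 2.16786² = 4.69960 m. (Since h₀ = 1.351 m < h_ss, the level will rise toward this value.)

4.700 m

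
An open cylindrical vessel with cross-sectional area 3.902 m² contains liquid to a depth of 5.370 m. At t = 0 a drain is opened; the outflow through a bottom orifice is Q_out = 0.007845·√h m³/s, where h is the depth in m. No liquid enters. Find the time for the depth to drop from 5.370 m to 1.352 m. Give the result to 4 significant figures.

Accumulation of liquid (constant cross-section A): A dh/dt = −0.007845 √h.
This is separable: 2 d(√h)/dt = −0.007845/A, so √h = √h₀ − (0.007845/(2A)) t.
t = 2A(√h₀ − √h)/0.007845 = 2·3.902·(√5.370 − √1.352)/0.007845
  = 7.80400 × (2.31733 − 1.16276) / 0.007845 = 1148.54 s.

1149 s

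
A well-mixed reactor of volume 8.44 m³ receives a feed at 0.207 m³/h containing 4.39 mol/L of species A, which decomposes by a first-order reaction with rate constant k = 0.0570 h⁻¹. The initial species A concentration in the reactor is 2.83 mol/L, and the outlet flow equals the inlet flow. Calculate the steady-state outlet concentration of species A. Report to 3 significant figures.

Species balance: V dC/dt = Q C_in − Q C − k V C.
Steady state (dC/dt = 0): C_ss = Q C_in/(Q + kV) = C_in/(1 + kV/Q).
C_ss = 0.207·4.39/(0.207 + 0.0570·8.44) = 0.90873/0.68808 = 1.3207 mol/L.

1.32 mol/L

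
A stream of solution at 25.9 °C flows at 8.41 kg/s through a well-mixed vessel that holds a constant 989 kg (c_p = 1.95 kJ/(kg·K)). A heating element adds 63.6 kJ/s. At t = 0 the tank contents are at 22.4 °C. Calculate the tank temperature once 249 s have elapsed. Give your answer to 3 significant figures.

28.9 °C

M c_p dT/dt = ṁ c_p (T_in − T) + Q̇.
τ = M/ṁ = 117.60 s; T_ss = T_in + Q̇/(ṁ c_p) = 25.9 + 63.6/(8.41·1.95) = 29.778 °C.
T approaches T_ss exponentially: T(t) = T_ss + (T₀ − T_ss) e^(−t/τ).
T(249) = 29.778 + (-7.3782)·e^(−249/117.60) = 29.778 + (-7.3782)·0.12035 = 28.890 °C.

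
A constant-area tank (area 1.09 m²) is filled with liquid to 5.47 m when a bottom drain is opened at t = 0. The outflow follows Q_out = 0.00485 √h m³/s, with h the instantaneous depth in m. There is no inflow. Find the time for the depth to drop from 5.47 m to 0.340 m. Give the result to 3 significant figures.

A dh/dt = −Q_out = −0.00485 √h.
∫ h^(−1/2) dh = −(0.00485/A) ∫ dt, giving 2√h = 2√h₀ − (0.00485/A) t.
t = 2A(√h₀ − √h)/0.00485 = 2·1.09·(√5.47 − √0.340)/0.00485
  = 2.1800 × (2.3388 − 0.58310) / 0.00485 = 789.16 s.

789 s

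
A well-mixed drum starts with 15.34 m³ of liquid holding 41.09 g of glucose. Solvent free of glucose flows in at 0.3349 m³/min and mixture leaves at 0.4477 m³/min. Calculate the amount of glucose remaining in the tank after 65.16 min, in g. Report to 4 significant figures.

Let m(t) be the amount of glucose. Volume: V(t) = V₀ + (Q_in − Q_out) t = 15.34 − 0.112800 t; V(65.16) = 7.98995 m³.
Species balance (pure solvent in): dm/dt = −Q_out · m/V(t).
Separate: dm/m = −Q_out dt/V(t) ⇒ ln(m/m₀) = −(Q_out/(Q_in−Q_out)) ln(V/V₀).
m = m₀ (V₀/V)^(Q_out/(Q_in−Q_out)) = 41.09 × (15.34/7.98995)^(-3.96897) = 3.08604 g.

3.086 g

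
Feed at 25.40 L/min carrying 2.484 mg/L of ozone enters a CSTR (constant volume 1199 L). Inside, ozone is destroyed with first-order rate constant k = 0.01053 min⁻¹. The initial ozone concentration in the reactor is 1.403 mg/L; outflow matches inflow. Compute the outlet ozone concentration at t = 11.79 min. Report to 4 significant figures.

1.483 mg/L

Accumulation = in − out − consumed: V dC/dt = Q C_in − Q C − k V C.
This is linear with rate a = Q/V + k = 0.0317143 min⁻¹.
C_ss = Q C_in/(Q + kV) = 1.65925 mg/L; C(t) = C_ss + (C₀ − C_ss) e^(−a t).
C(11.79) = 1.65925 + (-0.256246)·e^(−0.0317143·11.79) = 1.65925 + (-0.256246)·0.688038 = 1.48294 mg/L.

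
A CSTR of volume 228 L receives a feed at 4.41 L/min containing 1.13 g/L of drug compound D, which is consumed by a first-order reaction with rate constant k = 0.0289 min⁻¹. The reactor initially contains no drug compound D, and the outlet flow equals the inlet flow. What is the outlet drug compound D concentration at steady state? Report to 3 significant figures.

0.453 g/L

V dC/dt = Q(C_in − C) − k V C.
Steady state (dC/dt = 0): C_ss = Q C_in/(Q + kV) = C_in/(1 + kV/Q).
C_ss = 4.41·1.13/(4.41 + 0.0289·228) = 4.9833/10.999 = 0.45306 g/L.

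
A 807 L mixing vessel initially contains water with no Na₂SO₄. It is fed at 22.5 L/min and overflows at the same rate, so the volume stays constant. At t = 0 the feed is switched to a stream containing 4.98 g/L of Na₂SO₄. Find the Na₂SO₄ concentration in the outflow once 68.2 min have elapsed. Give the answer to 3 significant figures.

4.24 g/L

Transient balance on the dissolved component: V dC/dt = Q(C_in − C).
Time constant τ = V/Q = 807/22.5 = 35.867 min.
Solution: C(t) = C_in + (C₀ − C_in) e^(−t/τ).
C(68.2) = 4.98 + (0 − 4.98)·e^(−68.2/35.867) = 4.98 + (-4.9800)·0.14935 = 4.2363 g/L.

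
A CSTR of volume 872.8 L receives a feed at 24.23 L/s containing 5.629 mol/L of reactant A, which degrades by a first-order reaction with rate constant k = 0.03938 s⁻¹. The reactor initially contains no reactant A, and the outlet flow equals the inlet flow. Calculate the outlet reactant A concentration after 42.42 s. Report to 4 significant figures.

Accumulation = in − out − consumed: V dC/dt = Q C_in − Q C − k V C.
This is linear with rate a = Q/V + k = 0.0671412 s⁻¹.
C_ss = Q C_in/(Q + kV) = 2.32745 mol/L; C(t) = C_ss + (C₀ − C_ss) e^(−a t).
C(42.42) = 2.32745 + (-2.32745)·e^(−0.0671412·42.42) = 2.32745 + (-2.32745)·0.0579525 = 2.19257 mol/L.

2.193 mol/L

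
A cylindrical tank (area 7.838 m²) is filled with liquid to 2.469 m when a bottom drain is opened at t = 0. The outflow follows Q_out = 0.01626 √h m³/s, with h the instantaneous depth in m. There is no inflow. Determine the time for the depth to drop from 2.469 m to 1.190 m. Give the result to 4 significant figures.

463.2 s

Mass balance (ρ constant): A dh/dt = −0.01626 √h.
Separate and integrate: 2(√h − √h₀) = −(0.01626/A) t.
t = 2A(√h₀ − √h)/0.01626 = 2·7.838·(√2.469 − √1.190)/0.01626
  = 15.6760 × (1.57131 − 1.09087) / 0.01626 = 463.179 s.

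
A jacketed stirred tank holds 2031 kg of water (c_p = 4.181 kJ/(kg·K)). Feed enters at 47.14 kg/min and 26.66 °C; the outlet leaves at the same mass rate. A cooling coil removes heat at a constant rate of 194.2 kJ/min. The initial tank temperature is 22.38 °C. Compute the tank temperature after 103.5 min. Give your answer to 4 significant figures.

25.38 °C

Heat balance on the well-mixed liquid: M c_p dT/dt = ṁ c_p (T_in − T) − 194.2.
τ = M/ṁ = 43.0844 min; T_ss = T_in − Q̇/(ṁ c_p) = 26.66 − 194.2/(47.14·4.181) = 25.6747 °C.
Solution: T(t) = T_ss + (T₀ − T_ss) e^(−t/τ).
T(103.5) = 25.6747 + (-3.29468)·e^(−103.5/43.0844) = 25.6747 + (-3.29468)·0.0905132 = 25.3765 °C.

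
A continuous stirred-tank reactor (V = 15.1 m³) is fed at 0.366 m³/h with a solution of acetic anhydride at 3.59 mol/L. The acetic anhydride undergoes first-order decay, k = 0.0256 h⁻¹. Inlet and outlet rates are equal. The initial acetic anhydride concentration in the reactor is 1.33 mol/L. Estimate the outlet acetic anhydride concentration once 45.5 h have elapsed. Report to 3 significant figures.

V dC/dt = Q(C_in − C) − k V C.
This is linear with rate a = Q/V + k = 0.049838 h⁻¹.
C_ss = Q C_in/(Q + kV) = 1.7460 mol/L; C(t) = C_ss + (C₀ − C_ss) e^(−a t).
C(45.5) = 1.7460 + (-0.41596)·e^(−0.049838·45.5) = 1.7460 + (-0.41596)·0.10356 = 1.7029 mol/L.

1.70 mol/L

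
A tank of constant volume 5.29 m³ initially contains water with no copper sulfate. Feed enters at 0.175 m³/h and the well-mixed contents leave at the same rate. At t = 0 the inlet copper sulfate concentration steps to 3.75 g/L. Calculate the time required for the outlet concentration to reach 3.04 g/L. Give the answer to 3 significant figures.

Species balance: V dC/dt = Q(C_in − C) ⇒ τ = V/Q = 30.229 h.
C(t) = C_in + (C₀ − C_in) e^(−t/τ). Set C = 3.04 and solve for t:
e^(−t/τ) = (C − C_in)/(C₀ − C_in) = (3.04 − 3.75)/(0 − 3.75) = 0.18933
t = −τ ln(…) = 30.229 × 1.6642 = 50.308 h.

50.3 h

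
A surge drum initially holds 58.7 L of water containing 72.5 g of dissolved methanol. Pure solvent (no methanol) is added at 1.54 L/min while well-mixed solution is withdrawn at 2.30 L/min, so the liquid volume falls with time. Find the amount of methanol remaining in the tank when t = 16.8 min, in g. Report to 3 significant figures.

34.5 g

Let m(t) be the amount of methanol. Volume: V(t) = V₀ + (Q_in − Q_out) t = 58.7 − 0.76000 t; V(16.8) = 45.932 L.
Species balance (pure solvent in): dm/dt = −Q_out · m/V(t).
Separate: dm/m = −Q_out dt/V(t) ⇒ ln(m/m₀) = −(Q_out/(Q_in−Q_out)) ln(V/V₀).
m = m₀ (V₀/V)^(Q_out/(Q_in−Q_out)) = 72.5 × (58.7/45.932)^(-3.0263) = 34.512 g.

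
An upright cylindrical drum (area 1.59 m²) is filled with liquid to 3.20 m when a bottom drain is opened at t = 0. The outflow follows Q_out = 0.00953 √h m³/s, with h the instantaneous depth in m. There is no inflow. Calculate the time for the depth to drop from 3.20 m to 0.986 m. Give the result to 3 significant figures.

266 s

A dh/dt = −Q_out = −0.00953 √h.
Separate and integrate: 2(√h − √h₀) = −(0.00953/A) t.
t = 2A(√h₀ − √h)/0.00953 = 2·1.59·(√3.20 − √0.986)/0.00953
  = 3.1800 × (1.7889 − 0.99298) / 0.00953 = 265.57 s.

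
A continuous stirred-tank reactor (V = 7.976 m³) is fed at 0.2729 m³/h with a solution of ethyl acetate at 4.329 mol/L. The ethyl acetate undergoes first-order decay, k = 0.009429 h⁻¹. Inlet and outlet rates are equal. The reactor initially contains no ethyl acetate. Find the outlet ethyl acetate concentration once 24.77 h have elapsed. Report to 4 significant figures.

V dC/dt = Q(C_in − C) − k V C.
dC/dt = (Q/V) C_in − (Q/V + k) C; effective rate a = Q/V + k = 0.0342151 + 0.009429 = 0.0436441 h⁻¹.
C_ss = Q C_in/(Q + kV) = 3.39375 mol/L; C(t) = C_ss + (C₀ − C_ss) e^(−a t).
C(24.77) = 3.39375 + (-3.39375)·e^(−0.0436441·24.77) = 3.39375 + (-3.39375)·0.339234 = 2.24248 mol/L.

2.242 mol/L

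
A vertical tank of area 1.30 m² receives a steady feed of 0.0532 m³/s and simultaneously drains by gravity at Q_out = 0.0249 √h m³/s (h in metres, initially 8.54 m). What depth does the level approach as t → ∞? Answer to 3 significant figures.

4.56 m

Mass balance (ρ constant): A dh/dt = Q_in − 0.0249 √h. At steady state dh/dt = 0:
Q_in = 0.0249 √h_ss ⇒ √h_ss = 0.0532/0.0249 = 2.1365.
h_ss = 2.1365² = 4.5648 m. (Since h₀ = 8.54 m > h_ss, the level will fall toward this value.)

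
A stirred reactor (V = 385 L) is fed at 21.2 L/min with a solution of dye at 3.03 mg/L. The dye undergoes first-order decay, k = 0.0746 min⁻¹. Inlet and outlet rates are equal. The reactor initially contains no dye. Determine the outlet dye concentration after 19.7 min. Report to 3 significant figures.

1.19 mg/L

Species balance: V dC/dt = Q C_in − Q C − k V C.
dC/dt = (Q/V) C_in − (Q/V + k) C; effective rate a = Q/V + k = 0.055065 + 0.0746 = 0.12966 min⁻¹.
C_ss = Q C_in/(Q + kV) = 1.2868 mg/L; C(t) = C_ss + (C₀ − C_ss) e^(−a t).
C(19.7) = 1.2868 + (-1.2868)·e^(−0.12966·19.7) = 1.2868 + (-1.2868)·0.077739 = 1.1867 mg/L.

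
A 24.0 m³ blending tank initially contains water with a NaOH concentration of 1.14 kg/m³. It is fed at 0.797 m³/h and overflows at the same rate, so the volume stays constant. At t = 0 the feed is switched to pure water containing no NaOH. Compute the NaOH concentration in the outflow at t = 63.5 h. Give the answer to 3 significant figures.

Mass balance on the solute (V constant): V dC/dt = Q(C_in − C).
Rewrite as dC/dt + C/τ = C_in/τ, τ = V/Q = 30.113 h.
Solution: C(t) = C_in + (C₀ − C_in) e^(−t/τ).
C(63.5) = 0 + (1.14 − 0)·e^(−63.5/30.113) = 0 + (1.1400)·0.12139 = 0.13839 kg/m³.

0.138 kg/m³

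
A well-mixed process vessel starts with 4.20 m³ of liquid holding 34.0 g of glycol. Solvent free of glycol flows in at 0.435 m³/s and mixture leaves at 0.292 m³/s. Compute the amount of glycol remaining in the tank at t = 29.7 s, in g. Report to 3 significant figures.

Total volume: dV/dt = Q_in − Q_out = 0.14300 m³/s, so V(t) = 4.20 + 0.14300 t and V(29.7) = 8.4471 m³.
Solute balance: dm/dt = 0 − Q_out C = −Q_out m/V(t).
Separate: dm/m = −Q_out dt/V(t) ⇒ ln(m/m₀) = −(Q_out/(Q_in−Q_out)) ln(V/V₀).
m = m₀ (V₀/V)^(Q_out/(Q_in−Q_out)) = 34.0 × (4.20/8.4471)^(2.0420) = 8.1626 g.

8.16 g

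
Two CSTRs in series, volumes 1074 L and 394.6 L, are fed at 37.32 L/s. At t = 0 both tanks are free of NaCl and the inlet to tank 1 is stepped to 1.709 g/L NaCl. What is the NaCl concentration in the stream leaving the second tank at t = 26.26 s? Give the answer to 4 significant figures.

0.7071 g/L

Time constants: τᵢ = Vᵢ/Q for each well-mixed tank.
τ₁ = 1074/37.32 = 28.7781 s; τ₂ = 394.6/37.32 = 10.5734 s.
Solving the cascade with C₁(0)=C₂(0)=0 gives C₂(t) = C_in[1 − (τ₁ e^(−t/τ₁) − τ₂ e^(−t/τ₂))/(τ₁ − τ₂)].
At t = 26.26: e^(−t/τ₁) = 0.401520, e^(−t/τ₂) = 0.0834434.
C₂ = 1.709·[1 − (28.7781·0.401520 − 10.5734·0.0834434)/(18.2047)] = 1.709·0.413739 = 0.707080 g/L.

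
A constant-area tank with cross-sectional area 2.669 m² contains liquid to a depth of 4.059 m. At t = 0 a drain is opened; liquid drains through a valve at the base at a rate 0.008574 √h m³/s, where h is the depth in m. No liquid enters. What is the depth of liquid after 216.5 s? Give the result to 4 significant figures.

With no inflow, A dh/dt = −0.008574 √h.
This is separable: 2 d(√h)/dt = −0.008574/A, so √h = √h₀ − (0.008574/(2A)) t.
√h = √4.059 − 0.008574·216.5/(2·2.669) = 2.01470 − 0.347747 = 1.66695.
h = 1.66695² = 2.77872 m.

2.779 m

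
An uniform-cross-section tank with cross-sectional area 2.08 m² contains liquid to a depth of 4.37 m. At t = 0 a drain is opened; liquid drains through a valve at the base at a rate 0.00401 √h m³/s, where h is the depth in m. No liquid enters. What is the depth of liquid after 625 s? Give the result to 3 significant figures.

With no inflow, A dh/dt = −0.00401 √h.
∫ h^(−1/2) dh = −(0.00401/A) ∫ dt, giving 2√h = 2√h₀ − (0.00401/A) t.
√h = √4.37 − 0.00401·625/(2·2.08) = 2.0905 − 0.60246 = 1.4880.
h = 1.4880² = 2.2141 m.

2.21 m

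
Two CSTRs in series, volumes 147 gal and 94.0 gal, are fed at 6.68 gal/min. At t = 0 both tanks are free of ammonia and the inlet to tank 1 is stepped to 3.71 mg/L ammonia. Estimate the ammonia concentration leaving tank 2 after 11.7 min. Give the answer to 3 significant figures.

0.528 mg/L

Time constants: τᵢ = Vᵢ/Q for each well-mixed tank.
τ₁ = 147/6.68 = 22.006 min; τ₂ = 94.0/6.68 = 14.072 min.
Tank 1: C₁ = C_in(1 − e^(−t/τ₁)). Tank 2 (τ₁ ≠ τ₂): C₂ = C_in[1 − (τ₁ e^(−t/τ₁) − τ₂ e^(−t/τ₂))/(τ₁ − τ₂)].
At t = 11.7: e^(−t/τ₁) = 0.58762, e^(−t/τ₂) = 0.43542.
C₂ = 3.71·[1 − (22.006·0.58762 − 14.072·0.43542)/(7.9341)] = 3.71·0.14244 = 0.52844 mg/L.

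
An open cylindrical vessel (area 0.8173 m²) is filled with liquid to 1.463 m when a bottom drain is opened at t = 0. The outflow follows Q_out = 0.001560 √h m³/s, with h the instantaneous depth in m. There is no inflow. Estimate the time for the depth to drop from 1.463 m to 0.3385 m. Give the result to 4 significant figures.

657.8 s

With no inflow, A dh/dt = −0.001560 √h.
Separate and integrate: 2(√h − √h₀) = −(0.001560/A) t.
t = 2A(√h₀ − √h)/0.001560 = 2·0.8173·(√1.463 − √0.3385)/0.001560
  = 1.63460 × (1.20955 − 0.581808) / 0.001560 = 657.757 s.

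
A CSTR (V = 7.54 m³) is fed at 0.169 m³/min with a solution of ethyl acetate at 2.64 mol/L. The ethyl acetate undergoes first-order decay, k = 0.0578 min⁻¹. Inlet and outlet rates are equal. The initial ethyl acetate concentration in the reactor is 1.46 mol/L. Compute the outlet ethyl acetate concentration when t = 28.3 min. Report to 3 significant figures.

Accumulation = in − out − consumed: V dC/dt = Q C_in − Q C − k V C.
dC/dt = (Q/V) C_in − (Q/V + k) C; effective rate a = Q/V + k = 0.022414 + 0.0578 = 0.080214 min⁻¹.
C_ss = Q C_in/(Q + kV) = 0.73768 mol/L; C(t) = C_ss + (C₀ − C_ss) e^(−a t).
C(28.3) = 0.73768 + (0.72232)·e^(−0.080214·28.3) = 0.73768 + (0.72232)·0.10331 = 0.81230 mol/L.

0.812 mol/L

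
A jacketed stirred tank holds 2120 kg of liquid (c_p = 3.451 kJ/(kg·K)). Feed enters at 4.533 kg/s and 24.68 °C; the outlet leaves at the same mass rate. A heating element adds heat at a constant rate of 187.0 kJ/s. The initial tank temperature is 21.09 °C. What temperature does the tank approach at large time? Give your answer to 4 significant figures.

36.63 °C

M c_p dT/dt = ṁ c_p (T_in − T) + Q̇.
At steady state dT/dt = 0 ⇒ T_ss = T_in + Q̇/(ṁ c_p) = 24.68 + 187.0/(4.533·3.451) = 36.6339 °C.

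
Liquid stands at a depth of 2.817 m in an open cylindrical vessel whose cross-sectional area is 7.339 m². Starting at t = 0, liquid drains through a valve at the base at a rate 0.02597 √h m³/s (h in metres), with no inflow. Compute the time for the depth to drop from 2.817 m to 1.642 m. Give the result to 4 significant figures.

A dh/dt = −Q_out = −0.02597 √h.
∫ h^(−1/2) dh = −(0.02597/A) ∫ dt, giving 2√h = 2√h₀ − (0.02597/A) t.
t = 2A(√h₀ − √h)/0.02597 = 2·7.339·(√2.817 − √1.642)/0.02597
  = 14.6780 × (1.67839 − 1.28141) / 0.02597 = 224.373 s.

224.4 s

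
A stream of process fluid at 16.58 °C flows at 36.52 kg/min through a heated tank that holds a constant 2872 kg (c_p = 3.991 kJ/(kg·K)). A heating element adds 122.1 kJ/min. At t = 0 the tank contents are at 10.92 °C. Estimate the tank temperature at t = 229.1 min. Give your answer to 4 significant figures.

17.06 °C

M c_p dT/dt = ṁ c_p (T_in − T) + Q̇.
τ = M/ṁ = 78.6418 min; T_ss = T_in + Q̇/(ṁ c_p) = 16.58 + 122.1/(36.52·3.991) = 17.4177 °C.
T approaches T_ss exponentially: T(t) = T_ss + (T₀ − T_ss) e^(−t/τ).
T(229.1) = 17.4177 + (-6.49773)·e^(−229.1/78.6418) = 17.4177 + (-6.49773)·0.0543013 = 17.0649 °C.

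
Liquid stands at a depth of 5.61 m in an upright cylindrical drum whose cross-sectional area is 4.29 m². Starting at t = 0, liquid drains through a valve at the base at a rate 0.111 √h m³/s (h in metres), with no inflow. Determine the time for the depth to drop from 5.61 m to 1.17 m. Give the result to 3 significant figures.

99.5 s

With no inflow, A dh/dt = −0.111 √h.
Separate and integrate: 2(√h − √h₀) = −(0.111/A) t.
t = 2A(√h₀ − √h)/0.111 = 2·4.29·(√5.61 − √1.17)/0.111
  = 8.5800 × (2.3685 − 1.0817) / 0.111 = 99.472 s.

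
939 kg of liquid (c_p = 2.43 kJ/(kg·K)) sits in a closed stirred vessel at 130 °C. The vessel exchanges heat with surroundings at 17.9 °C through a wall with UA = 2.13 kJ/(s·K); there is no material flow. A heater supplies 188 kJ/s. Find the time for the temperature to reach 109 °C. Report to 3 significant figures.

2280 s

Lumped-capacitance energy balance: M c_p dT/dt = UA(T_amb − T) + Q̇.
τ = M c_p/UA = 1071.3 s; T_ss = T_amb + Q̇/UA = 17.9 + 188/2.13 = 106.16 °C.
T(t) = T_ss + (T₀ − T_ss)e^(−t/τ); set T = 109:
t = −τ ln[(T − T_ss)/(T₀ − T_ss)] = −1071.3 · ln(0.11902) = 2280.1 s.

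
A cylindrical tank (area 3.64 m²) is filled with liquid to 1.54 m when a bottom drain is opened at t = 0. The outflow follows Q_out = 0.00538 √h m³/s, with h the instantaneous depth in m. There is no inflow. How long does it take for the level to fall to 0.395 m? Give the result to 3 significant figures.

Mass balance (ρ constant): A dh/dt = −0.00538 √h.
∫ h^(−1/2) dh = −(0.00538/A) ∫ dt, giving 2√h = 2√h₀ − (0.00538/A) t.
t = 2A(√h₀ − √h)/0.00538 = 2·3.64·(√1.54 − √0.395)/0.00538
  = 7.2800 × (1.2410 − 0.62849) / 0.00538 = 828.78 s.

829 s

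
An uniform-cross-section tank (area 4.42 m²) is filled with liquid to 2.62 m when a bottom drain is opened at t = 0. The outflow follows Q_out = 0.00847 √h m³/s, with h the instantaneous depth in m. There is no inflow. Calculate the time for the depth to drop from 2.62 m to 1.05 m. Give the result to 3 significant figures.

620 s

With no inflow, A dh/dt = −0.00847 √h.
∫ h^(−1/2) dh = −(0.00847/A) ∫ dt, giving 2√h = 2√h₀ − (0.00847/A) t.
t = 2A(√h₀ − √h)/0.00847 = 2·4.42·(√2.62 − √1.05)/0.00847
  = 8.8400 × (1.6186 − 1.0247) / 0.00847 = 619.89 s.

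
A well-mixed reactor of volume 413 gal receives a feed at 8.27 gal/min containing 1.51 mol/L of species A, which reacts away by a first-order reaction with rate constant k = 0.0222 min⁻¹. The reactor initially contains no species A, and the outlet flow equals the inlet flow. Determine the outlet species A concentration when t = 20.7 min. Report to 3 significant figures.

Species balance: V dC/dt = Q C_in − Q C − k V C.
This is linear with rate a = Q/V + k = 0.042224 min⁻¹.
C_ss = Q C_in/(Q + kV) = 0.71610 mol/L; C(t) = C_ss + (C₀ − C_ss) e^(−a t).
C(20.7) = 0.71610 + (-0.71610)·e^(−0.042224·20.7) = 0.71610 + (-0.71610)·0.41726 = 0.41730 mol/L.

0.417 mol/L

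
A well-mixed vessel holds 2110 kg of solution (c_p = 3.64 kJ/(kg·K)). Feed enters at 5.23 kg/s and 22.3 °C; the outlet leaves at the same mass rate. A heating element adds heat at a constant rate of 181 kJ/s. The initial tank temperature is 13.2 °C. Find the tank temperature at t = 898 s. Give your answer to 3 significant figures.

29.8 °C

M c_p dT/dt = ṁ c_p (T_in − T) + Q̇.
Rearrange: dT/dt = (T_ss − T)/τ with τ = M/ṁ = 403.44 s and T_ss = T_in + Q̇/(ṁ c_p) = 31.808 °C.
Solution: T(t) = T_ss + (T₀ − T_ss) e^(−t/τ).
T(898) = 31.808 + (-18.608)·e^(−898/403.44) = 31.808 + (-18.608)·0.10798 = 29.799 °C.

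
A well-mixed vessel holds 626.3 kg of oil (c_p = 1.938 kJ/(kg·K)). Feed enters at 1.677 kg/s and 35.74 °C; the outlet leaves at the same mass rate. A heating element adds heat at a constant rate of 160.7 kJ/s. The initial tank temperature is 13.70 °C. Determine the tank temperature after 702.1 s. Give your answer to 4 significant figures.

74.28 °C

M c_p dT/dt = ṁ c_p (T_in − T) + Q̇.
τ = M/ṁ = 373.465 s; T_ss = T_in + Q̇/(ṁ c_p) = 35.74 + 160.7/(1.677·1.938) = 85.1858 °C.
This is linear first-order; T(t) = T_ss + (T₀ − T_ss) e^(−t/τ).
T(702.1) = 85.1858 + (-71.4858)·e^(−702.1/373.465) = 85.1858 + (-71.4858)·0.152596 = 74.2774 °C.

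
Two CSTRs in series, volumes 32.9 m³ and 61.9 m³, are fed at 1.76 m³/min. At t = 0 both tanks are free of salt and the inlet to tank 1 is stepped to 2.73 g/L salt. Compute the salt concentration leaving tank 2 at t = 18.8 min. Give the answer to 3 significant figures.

Time constants: τᵢ = Vᵢ/Q for each well-mixed tank.
τ₁ = 32.9/1.76 = 18.693 min; τ₂ = 61.9/1.76 = 35.170 min.
Tank 1: C₁ = C_in(1 − e^(−t/τ₁)). Tank 2 (τ₁ ≠ τ₂): C₂ = C_in[1 − (τ₁ e^(−t/τ₁) − τ₂ e^(−t/τ₂))/(τ₁ − τ₂)].
At t = 18.8: e^(−t/τ₁) = 0.36578, e^(−t/τ₂) = 0.58594.
C₂ = 2.73·[1 − (18.693·0.36578 − 35.170·0.58594)/(-16.477)] = 2.73·0.16430 = 0.44853 g/L.

0.449 g/L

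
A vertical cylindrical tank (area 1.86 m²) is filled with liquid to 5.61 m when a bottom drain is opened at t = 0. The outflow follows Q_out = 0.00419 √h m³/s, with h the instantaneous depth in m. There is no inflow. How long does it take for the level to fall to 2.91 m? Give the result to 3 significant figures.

588 s

With no inflow, A dh/dt = −0.00419 √h.
∫ h^(−1/2) dh = −(0.00419/A) ∫ dt, giving 2√h = 2√h₀ − (0.00419/A) t.
t = 2A(√h₀ − √h)/0.00419 = 2·1.86·(√5.61 − √2.91)/0.00419
  = 3.7200 × (2.3685 − 1.7059) / 0.00419 = 588.34 s.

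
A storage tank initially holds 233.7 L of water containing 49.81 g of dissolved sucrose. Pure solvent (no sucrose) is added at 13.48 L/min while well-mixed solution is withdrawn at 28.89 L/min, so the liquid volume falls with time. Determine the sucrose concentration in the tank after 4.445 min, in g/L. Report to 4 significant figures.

Let m(t) be the amount of sucrose. Volume: V(t) = V₀ + (Q_in − Q_out) t = 233.7 − 15.4100 t; V(4.445) = 165.203 L.
No sucrose enters, so dm/dt = −Q_out · (m/V).
Separate: dm/m = −Q_out dt/V(t) ⇒ ln(m/m₀) = −(Q_out/(Q_in−Q_out)) ln(V/V₀).
m = m₀ (V₀/V)^(Q_out/(Q_in−Q_out)) = 49.81 × (233.7/165.203)^(-1.87476) = 25.9956 g.
C = m/V = 25.9956/165.203 = 0.157356 g/L.

0.1574 g/L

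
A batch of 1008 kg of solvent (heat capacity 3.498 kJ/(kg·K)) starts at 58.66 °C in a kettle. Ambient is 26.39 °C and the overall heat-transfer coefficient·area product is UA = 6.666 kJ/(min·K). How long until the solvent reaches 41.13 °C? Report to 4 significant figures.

Unsteady energy balance on the tank contents: M c_p dT/dt = −UA(T − T_amb).
τ = M c_p/UA = 528.950 min; T_ss = T_amb = 26.3900 °C.
T(t) = T_ss + (T₀ − T_ss)e^(−t/τ); set T = 41.13:
t = −τ ln[(T − T_ss)/(T₀ − T_ss)] = −528.950 · ln(0.456771) = 414.471 min.

414.5 min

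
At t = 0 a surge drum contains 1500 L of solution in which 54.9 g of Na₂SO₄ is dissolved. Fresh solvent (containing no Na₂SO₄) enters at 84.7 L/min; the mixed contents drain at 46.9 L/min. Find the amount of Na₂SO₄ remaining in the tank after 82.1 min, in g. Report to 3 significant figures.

13.7 g

Let m(t) be the amount of Na₂SO₄. Volume: V(t) = V₀ + (Q_in − Q_out) t = 1500 + 37.800 t; V(82.1) = 4603.4 L.
Solute balance: dm/dt = 0 − Q_out C = −Q_out m/V(t).
Separate: dm/m = −Q_out dt/V(t) ⇒ ln(m/m₀) = −(Q_out/(Q_in−Q_out)) ln(V/V₀).
m = m₀ (V₀/V)^(Q_out/(Q_in−Q_out)) = 54.9 × (1500/4603.4)^(1.2407) = 13.657 g.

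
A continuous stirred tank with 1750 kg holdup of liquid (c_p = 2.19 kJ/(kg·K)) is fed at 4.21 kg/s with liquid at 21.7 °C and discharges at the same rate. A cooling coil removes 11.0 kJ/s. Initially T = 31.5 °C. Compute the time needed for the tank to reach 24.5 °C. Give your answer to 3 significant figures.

421 s

M c_p dT/dt = ṁ c_p (T_in − T) − Q̇.
τ = M/ṁ = 415.68 s; T_ss = T_in − Q̇/(ṁ c_p) = 20.507 °C.
T(t) = T_ss + (T₀ − T_ss) e^(−t/τ). Set T = 24.5:
e^(−t/τ) = (24.5 − 20.507)/(31.5 − 20.507) = 0.36324
t = −415.68 · ln(0.36324) = 420.96 s.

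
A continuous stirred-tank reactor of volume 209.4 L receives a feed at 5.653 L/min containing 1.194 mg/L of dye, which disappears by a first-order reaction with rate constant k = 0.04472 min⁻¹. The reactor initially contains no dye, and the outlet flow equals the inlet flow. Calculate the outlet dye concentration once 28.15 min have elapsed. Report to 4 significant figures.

0.3898 mg/L

Species balance: V dC/dt = Q C_in − Q C − k V C.
dC/dt = (Q/V) C_in − (Q/V + k) C; effective rate a = Q/V + k = 0.0269962 + 0.04472 = 0.0717162 min⁻¹.
C_ss = Q C_in/(Q + kV) = 0.449458 mg/L; C(t) = C_ss + (C₀ − C_ss) e^(−a t).
C(28.15) = 0.449458 + (-0.449458)·e^(−0.0717162·28.15) = 0.449458 + (-0.449458)·0.132813 = 0.389764 mg/L.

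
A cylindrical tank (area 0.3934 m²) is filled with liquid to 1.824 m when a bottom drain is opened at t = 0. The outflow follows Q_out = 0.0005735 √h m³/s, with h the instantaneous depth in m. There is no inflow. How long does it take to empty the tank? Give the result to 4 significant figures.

With no inflow, A dh/dt = −0.0005735 √h.
This is separable: 2 d(√h)/dt = −0.0005735/A, so √h = √h₀ − (0.0005735/(2A)) t.
Set h = 0: 2√h₀ = (0.0005735/A) t_empty ⇒ t_empty = 2A√h₀/0.0005735.
t_empty = 2·0.3934·√1.824/0.0005735 = 0.786800·1.35056/0.0005735 = 1852.86 s.

1853 s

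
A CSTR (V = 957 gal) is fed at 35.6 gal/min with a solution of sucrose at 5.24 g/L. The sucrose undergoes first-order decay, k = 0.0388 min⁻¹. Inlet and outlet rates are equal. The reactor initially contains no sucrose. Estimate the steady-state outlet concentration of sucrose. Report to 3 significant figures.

2.56 g/L

Accumulation = in − out − consumed: V dC/dt = Q C_in − Q C − k V C.
Steady state (dC/dt = 0): C_ss = Q C_in/(Q + kV) = C_in/(1 + kV/Q).
C_ss = 35.6·5.24/(35.6 + 0.0388·957) = 186.54/72.732 = 2.5648 g/L.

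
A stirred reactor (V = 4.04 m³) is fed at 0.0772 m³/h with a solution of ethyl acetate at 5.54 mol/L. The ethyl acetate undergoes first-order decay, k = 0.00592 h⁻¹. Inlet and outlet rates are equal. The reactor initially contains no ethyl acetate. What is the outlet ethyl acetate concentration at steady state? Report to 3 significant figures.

Species balance: V dC/dt = Q C_in − Q C − k V C.
At steady state: 0 = Q C_in − (Q + kV) C_ss, so C_ss = Q C_in/(Q + kV).
C_ss = 0.0772·5.54/(0.0772 + 0.00592·4.04) = 0.42769/0.10112 = 4.2296 mol/L.

4.23 mol/L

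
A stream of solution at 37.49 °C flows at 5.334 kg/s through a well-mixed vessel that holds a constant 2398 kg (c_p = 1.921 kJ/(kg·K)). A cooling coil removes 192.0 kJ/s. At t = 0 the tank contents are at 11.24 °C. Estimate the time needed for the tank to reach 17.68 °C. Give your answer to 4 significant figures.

M c_p dT/dt = ṁ c_p (T_in − T) − Q̇.
τ = M/ṁ = 449.569 s; T_ss = T_in − Q̇/(ṁ c_p) = 18.7521 °C.
T(t) = T_ss + (T₀ − T_ss) e^(−t/τ). Set T = 17.68:
e^(−t/τ) = (17.68 − 18.7521)/(11.24 − 18.7521) = 0.142717
t = −449.569 · ln(0.142717) = 875.263 s.

875.3 s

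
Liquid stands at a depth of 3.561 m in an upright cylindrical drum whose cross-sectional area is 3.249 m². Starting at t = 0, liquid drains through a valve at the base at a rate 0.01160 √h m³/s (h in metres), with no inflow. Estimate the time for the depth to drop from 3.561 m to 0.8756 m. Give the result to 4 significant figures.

Unsteady balance on liquid volume: A dh/dt = −0.01160 √h.
Separate and integrate: 2(√h − √h₀) = −(0.01160/A) t.
t = 2A(√h₀ − √h)/0.01160 = 2·3.249·(√3.561 − √0.8756)/0.01160
  = 6.49800 × (1.88706 − 0.935735) / 0.01160 = 532.907 s.

532.9 s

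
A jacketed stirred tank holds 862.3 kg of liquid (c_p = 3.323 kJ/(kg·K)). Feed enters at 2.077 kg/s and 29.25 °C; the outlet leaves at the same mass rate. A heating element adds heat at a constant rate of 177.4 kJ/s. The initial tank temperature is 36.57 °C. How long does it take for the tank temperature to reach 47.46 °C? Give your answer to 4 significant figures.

First-law balance (no shaft work): M c_p dT/dt = ṁ c_p (T_in − T) + 177.4.
τ = M/ṁ = 415.166 s; T_ss = T_in + Q̇/(ṁ c_p) = 54.9532 °C.
T(t) = T_ss + (T₀ − T_ss) e^(−t/τ). Set T = 47.46:
e^(−t/τ) = (47.46 − 54.9532)/(36.57 − 54.9532) = 0.407611
t = −415.166 · ln(0.407611) = 372.588 s.

372.6 s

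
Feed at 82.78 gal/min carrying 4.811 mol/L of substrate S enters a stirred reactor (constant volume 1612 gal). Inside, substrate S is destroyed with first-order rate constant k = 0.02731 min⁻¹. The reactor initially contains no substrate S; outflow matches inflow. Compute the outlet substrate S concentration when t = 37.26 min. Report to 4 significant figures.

Accumulation = in − out − consumed: V dC/dt = Q C_in − Q C − k V C.
dC/dt = (Q/V) C_in − (Q/V + k) C; effective rate a = Q/V + k = 0.0513524 + 0.02731 = 0.0786624 min⁻¹.
C_ss = Q C_in/(Q + kV) = 3.14072 mol/L; C(t) = C_ss + (C₀ − C_ss) e^(−a t).
C(37.26) = 3.14072 + (-3.14072)·e^(−0.0786624·37.26) = 3.14072 + (-3.14072)·0.0533458 = 2.97317 mol/L.

2.973 mol/L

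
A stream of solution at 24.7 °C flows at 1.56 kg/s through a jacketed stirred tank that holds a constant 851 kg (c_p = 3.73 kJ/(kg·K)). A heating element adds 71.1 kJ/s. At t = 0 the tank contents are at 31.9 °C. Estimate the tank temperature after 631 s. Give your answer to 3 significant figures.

35.3 °C

M c_p dT/dt = ṁ c_p (T_in − T) + Q̇.
τ = M/ṁ = 545.51 s; T_ss = T_in + Q̇/(ṁ c_p) = 24.7 + 71.1/(1.56·3.73) = 36.919 °C.
This is linear first-order; T(t) = T_ss + (T₀ − T_ss) e^(−t/τ).
T(631) = 36.919 + (-5.0190)·e^(−631/545.51) = 36.919 + (-5.0190)·0.31452 = 35.340 °C.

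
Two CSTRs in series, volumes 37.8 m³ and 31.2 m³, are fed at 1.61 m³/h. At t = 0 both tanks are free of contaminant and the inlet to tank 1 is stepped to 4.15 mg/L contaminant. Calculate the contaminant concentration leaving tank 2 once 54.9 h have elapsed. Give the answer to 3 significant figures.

Species balance on tank i: dCᵢ/dt = (Cᵢ₋₁ − Cᵢ)/τᵢ with τᵢ = Vᵢ/Q.
τ₁ = 37.8/1.61 = 23.478 h; τ₂ = 31.2/1.61 = 19.379 h.
Solving the cascade with C₁(0)=C₂(0)=0 gives C₂(t) = C_in[1 − (τ₁ e^(−t/τ₁) − τ₂ e^(−t/τ₂))/(τ₁ − τ₂)].
At t = 54.9: e^(−t/τ₁) = 0.096488, e^(−t/τ₂) = 0.058837.
C₂ = 4.15·[1 − (23.478·0.096488 − 19.379·0.058837)/(4.0994)] = 4.15·0.72552 = 3.0109 mg/L.

3.01 mg/L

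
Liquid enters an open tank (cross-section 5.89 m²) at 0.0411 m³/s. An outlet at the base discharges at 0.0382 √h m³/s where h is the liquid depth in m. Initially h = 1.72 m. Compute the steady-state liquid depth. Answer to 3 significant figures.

1.16 m

Level balance: A dh/dt = 0.0411 − 0.0382 √h. Setting dh/dt = 0:
Q_in = 0.0382 √h_ss ⇒ √h_ss = 0.0411/0.0382 = 1.0759.
h_ss = 1.0759² = 1.1576 m. (Since h₀ = 1.72 m > h_ss, the level will fall toward this value.)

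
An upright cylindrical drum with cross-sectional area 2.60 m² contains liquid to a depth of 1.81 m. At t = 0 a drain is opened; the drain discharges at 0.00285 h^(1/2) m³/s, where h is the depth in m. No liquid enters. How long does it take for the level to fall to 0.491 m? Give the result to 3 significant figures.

Mass balance (ρ constant): A dh/dt = −0.00285 √h.
∫ h^(−1/2) dh = −(0.00285/A) ∫ dt, giving 2√h = 2√h₀ − (0.00285/A) t.
t = 2A(√h₀ − √h)/0.00285 = 2·2.60·(√1.81 − √0.491)/0.00285
  = 5.2000 × (1.3454 − 0.70071) / 0.00285 = 1176.2 s.

1180 s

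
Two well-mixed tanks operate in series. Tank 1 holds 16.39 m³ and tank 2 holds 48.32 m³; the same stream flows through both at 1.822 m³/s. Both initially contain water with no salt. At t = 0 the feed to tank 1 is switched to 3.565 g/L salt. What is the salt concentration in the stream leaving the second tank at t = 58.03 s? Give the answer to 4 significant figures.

2.963 g/L

Time constants: τᵢ = Vᵢ/Q for each well-mixed tank.
τ₁ = 16.39/1.822 = 8.99561 s; τ₂ = 48.32/1.822 = 26.5203 s.
Tank 1: C₁ = C_in(1 − e^(−t/τ₁)). Tank 2 (τ₁ ≠ τ₂): C₂ = C_in[1 − (τ₁ e^(−t/τ₁) − τ₂ e^(−t/τ₂))/(τ₁ − τ₂)].
At t = 58.03: e^(−t/τ₁) = 0.00157906, e^(−t/τ₂) = 0.112126.
C₂ = 3.565·[1 − (8.99561·0.00157906 − 26.5203·0.112126)/(-17.5247)] = 3.565·0.831130 = 2.96298 g/L.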